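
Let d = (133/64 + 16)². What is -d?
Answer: -1338649/4096 ≈ -326.82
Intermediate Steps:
d = 1338649/4096 (d = (133*(1/64) + 16)² = (133/64 + 16)² = (1157/64)² = 1338649/4096 ≈ 326.82)
-d = -1*1338649/4096 = -1338649/4096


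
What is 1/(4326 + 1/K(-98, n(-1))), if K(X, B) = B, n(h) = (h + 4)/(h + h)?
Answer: 3/12976 ≈ 0.00023120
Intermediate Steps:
n(h) = (4 + h)/(2*h) (n(h) = (4 + h)/((2*h)) = (4 + h)*(1/(2*h)) = (4 + h)/(2*h))
1/(4326 + 1/K(-98, n(-1))) = 1/(4326 + 1/((½)*(4 - 1)/(-1))) = 1/(4326 + 1/((½)*(-1)*3)) = 1/(4326 + 1/(-3/2)) = 1/(4326 - ⅔) = 1/(12976/3) = 3/12976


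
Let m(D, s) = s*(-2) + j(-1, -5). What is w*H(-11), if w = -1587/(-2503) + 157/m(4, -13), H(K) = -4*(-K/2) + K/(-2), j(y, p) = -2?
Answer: -4741649/40048 ≈ -118.40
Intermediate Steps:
m(D, s) = -2 - 2*s (m(D, s) = s*(-2) - 2 = -2*s - 2 = -2 - 2*s)
H(K) = 3*K/2 (H(K) = -(-2)*K + K*(-½) = 2*K - K/2 = 3*K/2)
w = 431059/60072 (w = -1587/(-2503) + 157/(-2 - 2*(-13)) = -1587*(-1/2503) + 157/(-2 + 26) = 1587/2503 + 157/24 = 431059/60072 ≈ 7.1757)
w*H(-11) = 431059*((3/2)*(-11))/60072 = (431059/60072)*(-33/2) = -4741649/40048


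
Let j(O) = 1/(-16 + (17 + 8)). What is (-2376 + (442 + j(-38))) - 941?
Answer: -25874/9 ≈ -2874.9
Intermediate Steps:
j(O) = ⅑ (j(O) = 1/(-16 + 25) = 1/9 = ⅑)
(-2376 + (442 + j(-38))) - 941 = (-2376 + (442 + ⅑)) - 941 = (-2376 + 3979/9) - 941 = -17405/9 - 941 = -25874/9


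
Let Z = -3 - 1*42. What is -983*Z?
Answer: 44235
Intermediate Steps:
Z = -45 (Z = -3 - 42 = -45)
-983*Z = -983*(-45) = 44235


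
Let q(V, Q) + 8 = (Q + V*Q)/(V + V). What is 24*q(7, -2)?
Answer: -1536/7 ≈ -219.43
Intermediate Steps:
q(V, Q) = -8 + (Q + Q*V)/(2*V) (q(V, Q) = -8 + (Q + V*Q)/(V + V) = -8 + (Q + Q*V)/((2*V)) = -8 + (Q + Q*V)*(1/(2*V)) = -8 + (Q + Q*V)/(2*V))
24*q(7, -2) = 24*((1/2)*(-2 + 7*(-16 - 2))/7) = 24*((1/2)*(1/7)*(-2 + 7*(-18))) = 24*((1/2)*(1/7)*(-2 - 126)) = 24*((1/2)*(1/7)*(-128)) = 24*(-64/7) = -1536/7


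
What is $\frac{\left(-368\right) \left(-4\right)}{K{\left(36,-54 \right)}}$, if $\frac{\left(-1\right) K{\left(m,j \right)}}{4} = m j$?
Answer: $\frac{46}{243} \approx 0.1893$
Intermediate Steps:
$K{\left(m,j \right)} = - 4 j m$ ($K{\left(m,j \right)} = - 4 m j = - 4 j m$)
$\frac{\left(-368\right) \left(-4\right)}{K{\left(36,-54 \right)}} = \frac{\left(-368\right) \left(-4\right)}{\left(-4\right) \left(-54\right) 36} = \frac{1472}{7776} = 1472 \cdot \frac{1}{7776} = \frac{46}{243}$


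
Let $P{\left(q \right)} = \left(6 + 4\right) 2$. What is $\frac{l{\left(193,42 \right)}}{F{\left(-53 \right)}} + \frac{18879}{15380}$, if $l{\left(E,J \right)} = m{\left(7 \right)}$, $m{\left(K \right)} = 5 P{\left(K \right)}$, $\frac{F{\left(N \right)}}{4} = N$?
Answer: $\frac{616087}{815140} \approx 0.75581$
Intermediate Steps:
$P{\left(q \right)} = 20$ ($P{\left(q \right)} = 10 \cdot 2 = 20$)
$F{\left(N \right)} = 4 N$
$m{\left(K \right)} = 100$ ($m{\left(K \right)} = 5 \cdot 20 = 100$)
$l{\left(E,J \right)} = 100$
$\frac{l{\left(193,42 \right)}}{F{\left(-53 \right)}} + \frac{18879}{15380} = \frac{100}{4 \left(-53\right)} + \frac{18879}{15380} = \frac{100}{-212} + 18879 \cdot \frac{1}{15380} = 100 \left(- \frac{1}{212}\right) + \frac{18879}{15380} = - \frac{25}{53} + \frac{18879}{15380} = \frac{616087}{815140}$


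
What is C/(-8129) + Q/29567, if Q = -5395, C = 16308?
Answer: -526034591/240350143 ≈ -2.1886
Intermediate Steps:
C/(-8129) + Q/29567 = 16308/(-8129) - 5395/29567 = 16308*(-1/8129) - 5395*1/29567 = -16308/8129 - 5395/29567 = -526034591/240350143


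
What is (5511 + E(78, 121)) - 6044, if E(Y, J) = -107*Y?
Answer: -8879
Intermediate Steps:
(5511 + E(78, 121)) - 6044 = (5511 - 107*78) - 6044 = (5511 - 8346) - 6044 = -2835 - 6044 = -8879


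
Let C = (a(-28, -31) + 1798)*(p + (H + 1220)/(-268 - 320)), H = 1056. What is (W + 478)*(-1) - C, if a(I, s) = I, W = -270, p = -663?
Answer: 57827508/49 ≈ 1.1802e+6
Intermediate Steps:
C = -57837700/49 (C = (-28 + 1798)*(-663 + (1056 + 1220)/(-268 - 320)) = 1770*(-663 + 2276/(-588)) = 1770*(-663 + 2276*(-1/588)) = 1770*(-663 - 569/147) = 1770*(-98030/147) = -57837700/49 ≈ -1.1804e+6)
(W + 478)*(-1) - C = (-270 + 478)*(-1) - 1*(-57837700/49) = 208*(-1) + 57837700/49 = -208 + 57837700/49 = 57827508/49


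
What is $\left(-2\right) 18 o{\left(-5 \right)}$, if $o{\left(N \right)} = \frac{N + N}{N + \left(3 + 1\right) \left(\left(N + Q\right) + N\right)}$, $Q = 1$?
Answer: $- \frac{360}{41} \approx -8.7805$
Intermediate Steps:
$o{\left(N \right)} = \frac{2 N}{4 + 9 N}$ ($o{\left(N \right)} = \frac{N + N}{N + \left(3 + 1\right) \left(\left(N + 1\right) + N\right)} = \frac{2 N}{N + 4 \left(\left(1 + N\right) + N\right)} = \frac{2 N}{N + 4 \left(1 + 2 N\right)} = \frac{2 N}{N + \left(4 + 8 N\right)} = \frac{2 N}{4 + 9 N}$)
$\left(-2\right) 18 o{\left(-5 \right)} = \left(-2\right) 18 \cdot 2 \left(-5\right) \frac{1}{4 + 9 \left(-5\right)} = - 36 \cdot 2 \left(-5\right) \frac{1}{4 - 45} = - 36 \cdot 2 \left(-5\right) \frac{1}{-41} = - 36 \cdot 2 \left(-5\right) \left(- \frac{1}{41}\right) = \left(-36\right) \frac{10}{41} = - \frac{360}{41}$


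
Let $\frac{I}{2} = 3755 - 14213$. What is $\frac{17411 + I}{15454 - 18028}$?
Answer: $\frac{3505}{2574} \approx 1.3617$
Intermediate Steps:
$I = -20916$ ($I = 2 \left(3755 - 14213\right) = 2 \left(-10458\right) = -20916$)
$\frac{17411 + I}{15454 - 18028} = \frac{17411 - 20916}{15454 - 18028} = - \frac{3505}{-2574} = \left(-3505\right) \left(- \frac{1}{2574}\right) = \frac{3505}{2574}$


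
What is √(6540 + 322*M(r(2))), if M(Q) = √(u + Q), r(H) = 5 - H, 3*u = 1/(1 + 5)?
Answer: √(58860 + 483*√110)/3 ≈ 84.278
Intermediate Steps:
u = 1/18 (u = 1/(3*(1 + 5)) = (⅓)/6 = (⅓)*(⅙) = 1/18 ≈ 0.055556)
M(Q) = √(1/18 + Q)
√(6540 + 322*M(r(2))) = √(6540 + 322*(√(2 + 36*(5 - 1*2))/6)) = √(6540 + 322*(√(2 + 36*(5 - 2))/6)) = √(6540 + 322*(√(2 + 36*3)/6)) = √(6540 + 322*(√(2 + 108)/6)) = √(6540 + 322*(√110/6)) = √(6540 + 161*√110/3)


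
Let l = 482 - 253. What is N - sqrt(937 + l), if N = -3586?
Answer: -3586 - sqrt(1166) ≈ -3620.1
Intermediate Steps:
l = 229
N - sqrt(937 + l) = -3586 - sqrt(937 + 229) = -3586 - sqrt(1166)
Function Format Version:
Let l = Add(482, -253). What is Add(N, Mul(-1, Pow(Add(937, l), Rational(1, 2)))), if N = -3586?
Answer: Add(-3586, Mul(-1, Pow(1166, Rational(1, 2)))) ≈ -3620.1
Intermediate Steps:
l = 229
Add(N, Mul(-1, Pow(Add(937, l), Rational(1, 2)))) = Add(-3586, Mul(-1, Pow(Add(937, 229), Rational(1, 2)))) = Add(-3586, Mul(-1, Pow(1166, Rational(1, 2))))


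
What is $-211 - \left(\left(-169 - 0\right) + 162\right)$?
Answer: $-204$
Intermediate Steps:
$-211 - \left(\left(-169 - 0\right) + 162\right) = -211 - \left(\left(-169 + 0\right) + 162\right) = -211 - \left(-169 + 162\right) = -211 - -7 = -211 + 7 = -204$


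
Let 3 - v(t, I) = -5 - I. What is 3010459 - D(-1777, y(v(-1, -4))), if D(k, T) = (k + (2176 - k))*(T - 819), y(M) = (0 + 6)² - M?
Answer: 4722971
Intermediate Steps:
v(t, I) = 8 + I (v(t, I) = 3 - (-5 - I) = 3 + (5 + I) = 8 + I)
y(M) = 36 - M (y(M) = 6² - M = 36 - M)
D(k, T) = -1782144 + 2176*T (D(k, T) = 2176*(-819 + T) = -1782144 + 2176*T)
3010459 - D(-1777, y(v(-1, -4))) = 3010459 - (-1782144 + 2176*(36 - (8 - 4))) = 3010459 - (-1782144 + 2176*(36 - 1*4)) = 3010459 - (-1782144 + 2176*(36 - 4)) = 3010459 - (-1782144 + 2176*32) = 3010459 - (-1782144 + 69632) = 3010459 - 1*(-1712512) = 3010459 + 1712512 = 4722971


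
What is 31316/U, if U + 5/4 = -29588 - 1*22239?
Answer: -125264/207313 ≈ -0.60423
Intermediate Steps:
U = -207313/4 (U = -5/4 + (-29588 - 1*22239) = -5/4 + (-29588 - 22239) = -5/4 - 51827 = -207313/4 ≈ -51828.)
31316/U = 31316/(-207313/4) = 31316*(-4/207313) = -125264/207313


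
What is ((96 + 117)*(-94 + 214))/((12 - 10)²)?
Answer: 6390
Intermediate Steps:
((96 + 117)*(-94 + 214))/((12 - 10)²) = (213*120)/(2²) = 25560/4 = 25560*(¼) = 6390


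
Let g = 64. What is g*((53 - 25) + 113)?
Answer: 9024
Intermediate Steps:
g*((53 - 25) + 113) = 64*((53 - 25) + 113) = 64*(28 + 113) = 64*141 = 9024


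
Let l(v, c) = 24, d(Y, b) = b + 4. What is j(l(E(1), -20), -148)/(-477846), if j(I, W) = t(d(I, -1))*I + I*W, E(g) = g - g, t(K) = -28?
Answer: 704/79641 ≈ 0.0088397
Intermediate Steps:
d(Y, b) = 4 + b
E(g) = 0
j(I, W) = -28*I + I*W
j(l(E(1), -20), -148)/(-477846) = (24*(-28 - 148))/(-477846) = (24*(-176))*(-1/477846) = -4224*(-1/477846) = 704/79641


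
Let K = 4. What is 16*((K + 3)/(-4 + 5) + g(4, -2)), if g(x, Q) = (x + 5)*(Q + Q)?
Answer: -464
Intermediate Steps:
g(x, Q) = 2*Q*(5 + x) (g(x, Q) = (5 + x)*(2*Q) = 2*Q*(5 + x))
16*((K + 3)/(-4 + 5) + g(4, -2)) = 16*((4 + 3)/(-4 + 5) + 2*(-2)*(5 + 4)) = 16*(7/1 + 2*(-2)*9) = 16*(7*1 - 36) = 16*(7 - 36) = 16*(-29) = -464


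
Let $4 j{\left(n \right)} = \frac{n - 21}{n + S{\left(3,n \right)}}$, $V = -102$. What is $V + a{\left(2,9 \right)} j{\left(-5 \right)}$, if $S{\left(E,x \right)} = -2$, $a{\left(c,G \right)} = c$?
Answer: $- \frac{701}{7} \approx -100.14$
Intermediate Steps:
$j{\left(n \right)} = \frac{-21 + n}{4 \left(-2 + n\right)}$ ($j{\left(n \right)} = \frac{\left(n - 21\right) \frac{1}{n - 2}}{4} = \frac{\left(-21 + n\right) \frac{1}{-2 + n}}{4} = \frac{\frac{1}{-2 + n} \left(-21 + n\right)}{4} = \frac{-21 + n}{4 \left(-2 + n\right)}$)
$V + a{\left(2,9 \right)} j{\left(-5 \right)} = -102 + 2 \frac{-21 - 5}{4 \left(-2 - 5\right)} = -102 + 2 \cdot \frac{1}{4} \frac{1}{-7} \left(-26\right) = -102 + 2 \cdot \frac{1}{4} \left(- \frac{1}{7}\right) \left(-26\right) = -102 + 2 \cdot \frac{13}{14} = -102 + \frac{13}{7} = - \frac{701}{7}$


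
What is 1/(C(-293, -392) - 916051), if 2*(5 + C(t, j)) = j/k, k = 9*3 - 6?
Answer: -3/2748196 ≈ -1.0916e-6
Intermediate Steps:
k = 21 (k = 27 - 6 = 21)
C(t, j) = -5 + j/42 (C(t, j) = -5 + (j/21)/2 = -5 + j/42)
1/(C(-293, -392) - 916051) = 1/((-5 + (1/42)*(-392)) - 916051) = 1/((-5 - 28/3) - 916051) = 1/(-43/3 - 916051) = 1/(-2748196/3) = -3/2748196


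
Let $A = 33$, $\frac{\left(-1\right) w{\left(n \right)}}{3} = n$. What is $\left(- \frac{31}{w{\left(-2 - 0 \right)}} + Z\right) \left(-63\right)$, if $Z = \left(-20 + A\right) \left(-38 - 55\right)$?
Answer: $\frac{152985}{2} \approx 76493.0$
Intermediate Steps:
$w{\left(n \right)} = - 3 n$
$Z = -1209$ ($Z = \left(-20 + 33\right) \left(-38 - 55\right) = 13 \left(-93\right) = -1209$)
$\left(- \frac{31}{w{\left(-2 - 0 \right)}} + Z\right) \left(-63\right) = \left(- \frac{31}{\left(-3\right) \left(-2 - 0\right)} - 1209\right) \left(-63\right) = \left(- \frac{31}{\left(-3\right) \left(-2 + 0\right)} - 1209\right) \left(-63\right) = \left(- \frac{31}{\left(-3\right) \left(-2\right)} - 1209\right) \left(-63\right) = \left(- \frac{31}{6} - 1209\right) \left(-63\right) = \left(- \frac{7285}{6}\right) \left(-63\right) = \frac{152985}{2}$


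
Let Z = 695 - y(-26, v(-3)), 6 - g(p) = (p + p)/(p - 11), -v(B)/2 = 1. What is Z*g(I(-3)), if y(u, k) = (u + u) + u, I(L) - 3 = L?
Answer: 4638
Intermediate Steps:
v(B) = -2 (v(B) = -2*1 = -2)
I(L) = 3 + L
g(p) = 6 - 2*p/(-11 + p) (g(p) = 6 - (p + p)/(p - 11) = 6 - 2*p/(-11 + p))
y(u, k) = 3*u (y(u, k) = 2*u + u = 3*u)
Z = 773 (Z = 695 - 3*(-26) = 695 - 1*(-78) = 695 + 78 = 773)
Z*g(I(-3)) = 773*(2*(-33 + 2*(3 - 3))/(-11 + (3 - 3))) = 773*(2*(-33 + 2*0)/(-11 + 0)) = 773*(2*(-33 + 0)/(-11)) = 773*(2*(-1/11)*(-33)) = 773*6 = 4638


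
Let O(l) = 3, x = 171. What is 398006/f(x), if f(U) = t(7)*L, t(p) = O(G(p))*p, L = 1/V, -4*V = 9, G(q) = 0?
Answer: -85287/2 ≈ -42644.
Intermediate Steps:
V = -9/4 (V = -¼*9 = -9/4 ≈ -2.2500)
L = -4/9 (L = 1/(-9/4) = -4/9 ≈ -0.44444)
t(p) = 3*p
f(U) = -28/3 (f(U) = (3*7)*(-4/9) = 21*(-4/9) = -28/3)
398006/f(x) = 398006/(-28/3) = 398006*(-3/28) = -85287/2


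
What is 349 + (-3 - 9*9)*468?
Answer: -38963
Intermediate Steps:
349 + (-3 - 9*9)*468 = 349 + (-3 - 81)*468 = 349 - 84*468 = 349 - 39312 = -38963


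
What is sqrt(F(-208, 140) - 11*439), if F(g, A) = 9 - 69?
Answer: I*sqrt(4889) ≈ 69.921*I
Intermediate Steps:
F(g, A) = -60
sqrt(F(-208, 140) - 11*439) = sqrt(-60 - 11*439) = sqrt(-60 - 4829) = sqrt(-4889) = I*sqrt(4889)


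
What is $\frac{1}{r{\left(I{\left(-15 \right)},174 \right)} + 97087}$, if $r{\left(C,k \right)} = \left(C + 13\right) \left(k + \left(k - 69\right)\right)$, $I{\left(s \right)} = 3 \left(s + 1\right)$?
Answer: $\frac{1}{88996} \approx 1.1236 \cdot 10^{-5}$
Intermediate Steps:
$I{\left(s \right)} = 3 + 3 s$ ($I{\left(s \right)} = 3 \left(1 + s\right) = 3 + 3 s$)
$r{\left(C,k \right)} = \left(-69 + 2 k\right) \left(13 + C\right)$ ($r{\left(C,k \right)} = \left(13 + C\right) \left(k + \left(-69 + k\right)\right) = \left(13 + C\right) \left(-69 + 2 k\right) = \left(-69 + 2 k\right) \left(13 + C\right)$)
$\frac{1}{r{\left(I{\left(-15 \right)},174 \right)} + 97087} = \frac{1}{\left(-897 - 69 \left(3 + 3 \left(-15\right)\right) + 26 \cdot 174 + 2 \left(3 + 3 \left(-15\right)\right) 174\right) + 97087} = \frac{1}{\left(-897 - 69 \left(3 - 45\right) + 4524 + 2 \left(3 - 45\right) 174\right) + 97087} = \frac{1}{\left(-897 - -2898 + 4524 + 2 \left(-42\right) 174\right) + 97087} = \frac{1}{\left(-897 + 2898 + 4524 - 14616\right) + 97087} = \frac{1}{-8091 + 97087} = \frac{1}{88996}$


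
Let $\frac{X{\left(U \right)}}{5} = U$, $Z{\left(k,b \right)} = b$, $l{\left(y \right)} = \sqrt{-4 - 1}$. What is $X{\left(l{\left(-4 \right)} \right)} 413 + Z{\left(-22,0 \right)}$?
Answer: $2065 i \sqrt{5} \approx 4617.5 i$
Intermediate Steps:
$l{\left(y \right)} = i \sqrt{5}$ ($l{\left(y \right)} = \sqrt{-5} = i \sqrt{5}$)
$X{\left(U \right)} = 5 U$
$X{\left(l{\left(-4 \right)} \right)} 413 + Z{\left(-22,0 \right)} = 5 i \sqrt{5} \cdot 413 + 0 = 2065 i \sqrt{5} + 0 = 2065 i \sqrt{5}$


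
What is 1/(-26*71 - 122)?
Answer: -1/1968 ≈ -0.00050813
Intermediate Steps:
1/(-26*71 - 122) = 1/(-1846 - 122) = 1/(-1968) = -1/1968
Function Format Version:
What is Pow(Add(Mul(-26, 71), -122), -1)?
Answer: Rational(-1, 1968) ≈ -0.00050813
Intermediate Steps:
Pow(Add(Mul(-26, 71), -122), -1) = Pow(Add(-1846, -122), -1) = Pow(-1968, -1) = Rational(-1, 1968)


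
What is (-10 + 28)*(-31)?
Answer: -558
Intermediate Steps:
(-10 + 28)*(-31) = 18*(-31) = -558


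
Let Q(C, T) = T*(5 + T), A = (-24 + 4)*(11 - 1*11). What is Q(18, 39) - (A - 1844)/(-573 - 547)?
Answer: 480019/280 ≈ 1714.4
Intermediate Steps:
A = 0 (A = -20*(11 - 11) = -20*0 = 0)
Q(18, 39) - (A - 1844)/(-573 - 547) = 39*(5 + 39) - (0 - 1844)/(-573 - 547) = 39*44 - (-1844)/(-1120) = 1716 - (-1844)*(-1)/1120 = 1716 - 1*461/280 = 1716 - 461/280 = 480019/280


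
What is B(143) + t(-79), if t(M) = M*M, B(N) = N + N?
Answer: 6527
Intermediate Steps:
B(N) = 2*N
t(M) = M²
B(143) + t(-79) = 2*143 + (-79)² = 286 + 6241 = 6527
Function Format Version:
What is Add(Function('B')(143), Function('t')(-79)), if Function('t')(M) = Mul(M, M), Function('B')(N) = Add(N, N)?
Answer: 6527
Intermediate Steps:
Function('B')(N) = Mul(2, N)
Function('t')(M) = Pow(M, 2)
Add(Function('B')(143), Function('t')(-79)) = Add(Mul(2, 143), Pow(-79, 2)) = Add(286, 6241) = 6527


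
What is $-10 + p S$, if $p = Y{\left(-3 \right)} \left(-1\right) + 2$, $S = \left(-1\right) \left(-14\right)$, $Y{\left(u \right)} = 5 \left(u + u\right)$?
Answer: $438$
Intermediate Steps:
$Y{\left(u \right)} = 10 u$ ($Y{\left(u \right)} = 5 \cdot 2 u = 10 u$)
$S = 14$
$p = 32$ ($p = 10 \left(-3\right) \left(-1\right) + 2 = \left(-30\right) \left(-1\right) + 2 = 30 + 2 = 32$)
$-10 + p S = -10 + 32 \cdot 14 = -10 + 448 = 438$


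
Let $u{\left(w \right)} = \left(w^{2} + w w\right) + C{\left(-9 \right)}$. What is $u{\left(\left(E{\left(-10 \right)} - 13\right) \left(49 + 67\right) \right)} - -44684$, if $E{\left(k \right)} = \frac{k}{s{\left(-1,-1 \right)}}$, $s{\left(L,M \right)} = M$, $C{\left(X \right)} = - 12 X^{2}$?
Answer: $285920$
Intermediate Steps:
$E{\left(k \right)} = - k$ ($E{\left(k \right)} = \frac{k}{-1} = k \left(-1\right) = - k$)
$u{\left(w \right)} = -972 + 2 w^{2}$ ($u{\left(w \right)} = \left(w^{2} + w w\right) - 12 \left(-9\right)^{2} = \left(w^{2} + w^{2}\right) - 972 = 2 w^{2} - 972 = -972 + 2 w^{2}$)
$u{\left(\left(E{\left(-10 \right)} - 13\right) \left(49 + 67\right) \right)} - -44684 = \left(-972 + 2 \left(\left(\left(-1\right) \left(-10\right) - 13\right) \left(49 + 67\right)\right)^{2}\right) - -44684 = \left(-972 + 2 \left(\left(10 - 13\right) 116\right)^{2}\right) + 44684 = \left(-972 + 2 \left(\left(-3\right) 116\right)^{2}\right) + 44684 = \left(-972 + 2 \left(-348\right)^{2}\right) + 44684 = \left(-972 + 2 \cdot 121104\right) + 44684 = \left(-972 + 242208\right) + 44684 = 241236 + 44684 = 285920$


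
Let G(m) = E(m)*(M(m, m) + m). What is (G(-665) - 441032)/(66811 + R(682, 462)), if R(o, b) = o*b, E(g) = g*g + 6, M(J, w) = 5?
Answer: -292313492/381895 ≈ -765.43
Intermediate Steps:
E(g) = 6 + g² (E(g) = g² + 6 = 6 + g²)
G(m) = (5 + m)*(6 + m²) (G(m) = (6 + m²)*(5 + m) = (5 + m)*(6 + m²))
R(o, b) = b*o
(G(-665) - 441032)/(66811 + R(682, 462)) = ((5 - 665)*(6 + (-665)²) - 441032)/(66811 + 462*682) = (-660*(6 + 442225) - 441032)/(66811 + 315084) = (-660*442231 - 441032)/381895 = (-291872460 - 441032)*(1/381895) = -292313492*1/381895 = -292313492/381895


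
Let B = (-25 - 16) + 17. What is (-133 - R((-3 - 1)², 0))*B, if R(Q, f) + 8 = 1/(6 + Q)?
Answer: 33012/11 ≈ 3001.1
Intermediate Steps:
R(Q, f) = -8 + 1/(6 + Q)
B = -24 (B = -41 + 17 = -24)
(-133 - R((-3 - 1)², 0))*B = (-133 - (-47 - 8*(-3 - 1)²)/(6 + (-3 - 1)²))*(-24) = (-133 - (-47 - 8*(-4)²)/(6 + (-4)²))*(-24) = (-133 - (-47 - 8*16)/(6 + 16))*(-24) = (-133 - (-47 - 128)/22)*(-24) = (-133 - (-175)/22)*(-24) = (-133 - 1*(-175/22))*(-24) = (-133 + 175/22)*(-24) = -2751/22*(-24) = 33012/11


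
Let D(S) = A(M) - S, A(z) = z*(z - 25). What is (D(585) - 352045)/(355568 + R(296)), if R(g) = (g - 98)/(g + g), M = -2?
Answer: -14908928/15035461 ≈ -0.99158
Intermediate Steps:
A(z) = z*(-25 + z)
D(S) = 54 - S (D(S) = -2*(-25 - 2) - S = -2*(-27) - S = 54 - S)
R(g) = (-98 + g)/(2*g) (R(g) = (-98 + g)/((2*g)) = (-98 + g)*(1/(2*g)) = (-98 + g)/(2*g))
(D(585) - 352045)/(355568 + R(296)) = ((54 - 1*585) - 352045)/(355568 + (½)*(-98 + 296)/296) = ((54 - 585) - 352045)/(355568 + (½)*(1/296)*198) = (-531 - 352045)/(355568 + 99/296) = -352576/105248227/296 = -352576*296/105248227 = -14908928/15035461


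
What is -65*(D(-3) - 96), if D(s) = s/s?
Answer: 6175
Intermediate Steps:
D(s) = 1
-65*(D(-3) - 96) = -65*(1 - 96) = -65*(-95) = 6175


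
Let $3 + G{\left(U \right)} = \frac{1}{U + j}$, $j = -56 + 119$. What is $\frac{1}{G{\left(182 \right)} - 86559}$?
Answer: $- \frac{245}{21207689} \approx -1.1552 \cdot 10^{-5}$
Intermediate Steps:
$j = 63$
$G{\left(U \right)} = -3 + \frac{1}{63 + U}$ ($G{\left(U \right)} = -3 + \frac{1}{U + 63} = -3 + \frac{1}{63 + U}$)
$\frac{1}{G{\left(182 \right)} - 86559} = \frac{1}{\frac{-188 - 546}{63 + 182} - 86559} = \frac{1}{\frac{-188 - 546}{245} - 86559} = \frac{1}{\frac{1}{245} \left(-734\right) - 86559} = \frac{1}{- \frac{734}{245} - 86559} = \frac{1}{- \frac{21207689}{245}} = - \frac{245}{21207689}$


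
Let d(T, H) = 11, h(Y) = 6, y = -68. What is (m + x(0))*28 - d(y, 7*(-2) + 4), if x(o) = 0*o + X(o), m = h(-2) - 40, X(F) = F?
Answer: -963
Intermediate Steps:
m = -34 (m = 6 - 40 = -34)
x(o) = o (x(o) = 0*o + o = 0 + o = o)
(m + x(0))*28 - d(y, 7*(-2) + 4) = (-34 + 0)*28 - 1*11 = -34*28 - 11 = -952 - 11 = -963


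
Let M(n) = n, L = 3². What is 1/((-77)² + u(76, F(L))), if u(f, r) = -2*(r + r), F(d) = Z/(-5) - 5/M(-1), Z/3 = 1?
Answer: 5/29557 ≈ 0.00016916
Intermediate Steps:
L = 9
Z = 3 (Z = 3*1 = 3)
F(d) = 22/5 (F(d) = 3/(-5) - 5/(-1) = 3*(-⅕) - 5*(-1) = -⅗ + 5 = 22/5)
u(f, r) = -4*r
1/((-77)² + u(76, F(L))) = 1/((-77)² - 4*22/5) = 1/(5929 - 88/5) = 1/(29557/5) = 5/29557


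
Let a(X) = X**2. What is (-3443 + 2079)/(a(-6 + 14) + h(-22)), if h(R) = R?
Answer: -682/21 ≈ -32.476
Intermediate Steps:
(-3443 + 2079)/(a(-6 + 14) + h(-22)) = (-3443 + 2079)/((-6 + 14)**2 - 22) = -1364/(8**2 - 22) = -1364/(64 - 22) = -1364/42 = -1364*1/42 = -682/21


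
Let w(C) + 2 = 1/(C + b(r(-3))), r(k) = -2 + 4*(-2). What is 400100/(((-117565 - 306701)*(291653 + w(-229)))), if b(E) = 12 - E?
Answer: -6901725/2134473619258 ≈ -3.2335e-6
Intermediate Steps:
r(k) = -10 (r(k) = -2 - 8 = -10)
w(C) = -2 + 1/(22 + C) (w(C) = -2 + 1/(C + (12 - 1*(-10))) = -2 + 1/(C + (12 + 10)) = -2 + 1/(C + 22) = -2 + 1/(22 + C))
400100/(((-117565 - 306701)*(291653 + w(-229)))) = 400100/(((-117565 - 306701)*(291653 + (-43 - 2*(-229))/(22 - 229)))) = 400100/((-424266*(291653 + (-43 + 458)/(-207)))) = 400100/((-424266*(291653 - 1/207*415))) = 400100/((-424266*(291653 - 415/207))) = 400100/((-424266*60371756/207)) = 400100/(-8537894477032/69) = 400100*(-69/8537894477032) = -6901725/2134473619258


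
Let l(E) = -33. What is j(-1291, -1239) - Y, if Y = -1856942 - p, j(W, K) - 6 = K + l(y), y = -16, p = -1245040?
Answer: 610636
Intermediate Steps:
j(W, K) = -27 + K (j(W, K) = 6 + (K - 33) = 6 + (-33 + K) = -27 + K)
Y = -611902 (Y = -1856942 - 1*(-1245040) = -1856942 + 1245040 = -611902)
j(-1291, -1239) - Y = (-27 - 1239) - 1*(-611902) = -1266 + 611902 = 610636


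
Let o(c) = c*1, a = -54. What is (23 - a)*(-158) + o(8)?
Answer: -12158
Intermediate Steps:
o(c) = c
(23 - a)*(-158) + o(8) = (23 - 1*(-54))*(-158) + 8 = (23 + 54)*(-158) + 8 = 77*(-158) + 8 = -12166 + 8 = -12158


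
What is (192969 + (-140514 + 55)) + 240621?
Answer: 293131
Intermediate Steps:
(192969 + (-140514 + 55)) + 240621 = (192969 - 140459) + 240621 = 52510 + 240621 = 293131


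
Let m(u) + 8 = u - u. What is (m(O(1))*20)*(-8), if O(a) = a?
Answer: 1280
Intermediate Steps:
m(u) = -8 (m(u) = -8 + (u - u) = -8 + 0 = -8)
(m(O(1))*20)*(-8) = -8*20*(-8) = -160*(-8) = 1280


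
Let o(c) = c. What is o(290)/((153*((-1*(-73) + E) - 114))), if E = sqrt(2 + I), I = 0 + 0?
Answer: -11890/256887 - 290*sqrt(2)/256887 ≈ -0.047881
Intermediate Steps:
I = 0
E = sqrt(2) (E = sqrt(2 + 0) = sqrt(2) ≈ 1.4142)
o(290)/((153*((-1*(-73) + E) - 114))) = 290/((153*((-1*(-73) + sqrt(2)) - 114))) = 290/((153*((73 + sqrt(2)) - 114))) = 290/((153*(-41 + sqrt(2)))) = 290/(-6273 + 153*sqrt(2))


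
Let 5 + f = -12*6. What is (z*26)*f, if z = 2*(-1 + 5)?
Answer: -16016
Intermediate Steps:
z = 8 (z = 2*4 = 8)
f = -77 (f = -5 - 12*6 = -5 - 72 = -77)
(z*26)*f = (8*26)*(-77) = 208*(-77) = -16016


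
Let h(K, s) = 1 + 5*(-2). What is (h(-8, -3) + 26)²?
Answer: 289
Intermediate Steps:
h(K, s) = -9 (h(K, s) = 1 - 10 = -9)
(h(-8, -3) + 26)² = (-9 + 26)² = 17² = 289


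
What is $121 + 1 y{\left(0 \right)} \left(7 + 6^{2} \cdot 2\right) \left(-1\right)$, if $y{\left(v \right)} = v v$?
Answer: $121$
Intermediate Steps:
$y{\left(v \right)} = v^{2}$
$121 + 1 y{\left(0 \right)} \left(7 + 6^{2} \cdot 2\right) \left(-1\right) = 121 + 1 \cdot 0^{2} \left(7 + 6^{2} \cdot 2\right) \left(-1\right) = 121 + 1 \cdot 0 \left(7 + 36 \cdot 2\right) \left(-1\right) = 121 + 0 \left(7 + 72\right) \left(-1\right) = 121 + 0 \cdot 79 \left(-1\right) = 121 + 0 \left(-79\right) = 121 + 0 = 121$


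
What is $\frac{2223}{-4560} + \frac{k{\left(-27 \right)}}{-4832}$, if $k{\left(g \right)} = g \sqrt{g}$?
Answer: $- \frac{39}{80} + \frac{81 i \sqrt{3}}{4832} \approx -0.4875 + 0.029035 i$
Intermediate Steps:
$k{\left(g \right)} = g^{\frac{3}{2}}$
$\frac{2223}{-4560} + \frac{k{\left(-27 \right)}}{-4832} = \frac{2223}{-4560} + \frac{\left(-27\right)^{\frac{3}{2}}}{-4832} = 2223 \left(- \frac{1}{4560}\right) + - 81 i \sqrt{3} \left(- \frac{1}{4832}\right) = - \frac{39}{80} + \frac{81 i \sqrt{3}}{4832}$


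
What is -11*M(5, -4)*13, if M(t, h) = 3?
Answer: -429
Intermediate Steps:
-11*M(5, -4)*13 = -11*3*13 = -33*13 = -429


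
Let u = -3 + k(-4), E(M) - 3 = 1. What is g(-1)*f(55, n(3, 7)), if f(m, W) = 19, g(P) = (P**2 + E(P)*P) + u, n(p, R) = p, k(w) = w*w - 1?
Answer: 171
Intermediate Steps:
k(w) = -1 + w**2 (k(w) = w**2 - 1 = -1 + w**2)
E(M) = 4 (E(M) = 3 + 1 = 4)
u = 12 (u = -3 + (-1 + (-4)**2) = -3 + (-1 + 16) = -3 + 15 = 12)
g(P) = 12 + P**2 + 4*P (g(P) = (P**2 + 4*P) + 12 = 12 + P**2 + 4*P)
g(-1)*f(55, n(3, 7)) = (12 + (-1)**2 + 4*(-1))*19 = (12 + 1 - 4)*19 = 9*19 = 171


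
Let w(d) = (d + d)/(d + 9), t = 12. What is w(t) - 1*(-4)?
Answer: 36/7 ≈ 5.1429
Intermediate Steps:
w(d) = 2*d/(9 + d) (w(d) = (2*d)/(9 + d) = 2*d/(9 + d))
w(t) - 1*(-4) = 2*12/(9 + 12) - 1*(-4) = 2*12/21 + 4 = 2*12*(1/21) + 4 = 8/7 + 4 = 36/7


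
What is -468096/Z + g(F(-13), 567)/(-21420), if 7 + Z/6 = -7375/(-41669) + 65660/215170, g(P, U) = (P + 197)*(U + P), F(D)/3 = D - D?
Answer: 11886066387014617/993455618940 ≈ 11964.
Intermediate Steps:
F(D) = 0 (F(D) = 3*(D - D) = 3*0 = 0)
g(P, U) = (197 + P)*(P + U)
Z = -35063139492/896591873 (Z = -42 + 6*(-7375/(-41669) + 65660/215170) = -42 + 6*(-7375*(-1/41669) + 65660*(1/215170)) = -42 + 6*(7375/41669 + 6566/21517) = -42 + 6*(432286529/896591873) = -42 + 2593719174/896591873 = -35063139492/896591873 ≈ -39.107)
-468096/Z + g(F(-13), 567)/(-21420) = -468096/(-35063139492/896591873) + (0**2 + 197*0 + 197*567 + 0*567)/(-21420) = -468096*(-896591873/35063139492) + (0 + 0 + 111699 + 0)*(-1/21420) = 34974255781984/2921928291 + 111699*(-1/21420) = 34974255781984/2921928291 - 1773/340 = 11886066387014617/993455618940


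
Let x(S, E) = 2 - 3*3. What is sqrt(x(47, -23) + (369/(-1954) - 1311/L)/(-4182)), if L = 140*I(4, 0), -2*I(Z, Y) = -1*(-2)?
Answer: I*sqrt(63642157785783570)/95335660 ≈ 2.6462*I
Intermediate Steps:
I(Z, Y) = -1 (I(Z, Y) = -(-1)*(-2)/2 = -1/2*2 = -1)
L = -140 (L = 140*(-1) = -140)
x(S, E) = -7 (x(S, E) = 2 - 9 = -7)
sqrt(x(47, -23) + (369/(-1954) - 1311/L)/(-4182)) = sqrt(-7 + (369/(-1954) - 1311/(-140))/(-4182)) = sqrt(-7 + (369*(-1/1954) - 1311*(-1/140))*(-1/4182)) = sqrt(-7 + (-369/1954 + 1311/140)*(-1/4182)) = sqrt(-7 + (1255017/136780)*(-1/4182)) = sqrt(-7 - 418339/190671320) = sqrt(-1335117579/190671320) = I*sqrt(63642157785783570)/95335660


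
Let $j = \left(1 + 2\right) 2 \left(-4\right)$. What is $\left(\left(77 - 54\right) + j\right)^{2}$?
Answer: $1$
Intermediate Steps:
$j = -24$ ($j = 3 \cdot 2 \left(-4\right) = 6 \left(-4\right) = -24$)
$\left(\left(77 - 54\right) + j\right)^{2} = \left(\left(77 - 54\right) - 24\right)^{2} = \left(23 - 24\right)^{2} = \left(-1\right)^{2} = 1$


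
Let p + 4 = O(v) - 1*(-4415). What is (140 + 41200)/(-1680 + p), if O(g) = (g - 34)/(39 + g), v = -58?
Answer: 261820/17327 ≈ 15.111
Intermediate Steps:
O(g) = (-34 + g)/(39 + g)
p = 83901/19 (p = -4 + ((-34 - 58)/(39 - 58) - 1*(-4415)) = -4 + (-92/(-19) + 4415) = -4 + (-1/19*(-92) + 4415) = -4 + (92/19 + 4415) = -4 + 83977/19 = 83901/19 ≈ 4415.8)
(140 + 41200)/(-1680 + p) = (140 + 41200)/(-1680 + 83901/19) = 41340/(51981/19) = 41340*(19/51981) = 261820/17327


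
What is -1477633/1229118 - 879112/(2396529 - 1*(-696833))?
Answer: -2825693077681/1901053457358 ≈ -1.4864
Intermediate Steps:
-1477633/1229118 - 879112/(2396529 - 1*(-696833)) = -1477633*1/1229118 - 879112/(2396529 + 696833) = -1477633/1229118 - 879112/3093362 = -1477633/1229118 - 879112*1/3093362 = -1477633/1229118 - 439556/1546681 = -2825693077681/1901053457358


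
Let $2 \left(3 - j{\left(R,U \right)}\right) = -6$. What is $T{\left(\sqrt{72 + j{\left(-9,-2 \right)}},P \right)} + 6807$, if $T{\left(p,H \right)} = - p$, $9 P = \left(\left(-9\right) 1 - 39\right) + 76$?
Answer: $6807 - \sqrt{78} \approx 6798.2$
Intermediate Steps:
$j{\left(R,U \right)} = 6$ ($j{\left(R,U \right)} = 3 - -3 = 3 + 3 = 6$)
$P = \frac{28}{9}$ ($P = \frac{\left(\left(-9\right) 1 - 39\right) + 76}{9} = \frac{\left(-9 - 39\right) + 76}{9} = \frac{-48 + 76}{9} = \frac{1}{9} \cdot 28 = \frac{28}{9} \approx 3.1111$)
$T{\left(\sqrt{72 + j{\left(-9,-2 \right)}},P \right)} + 6807 = - \sqrt{72 + 6} + 6807 = - \sqrt{78} + 6807 = 6807 - \sqrt{78}$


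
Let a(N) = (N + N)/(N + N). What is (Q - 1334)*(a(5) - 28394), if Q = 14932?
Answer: -386088014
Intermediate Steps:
a(N) = 1 (a(N) = (2*N)/((2*N)) = (2*N)*(1/(2*N)) = 1)
(Q - 1334)*(a(5) - 28394) = (14932 - 1334)*(1 - 28394) = 13598*(-28393) = -386088014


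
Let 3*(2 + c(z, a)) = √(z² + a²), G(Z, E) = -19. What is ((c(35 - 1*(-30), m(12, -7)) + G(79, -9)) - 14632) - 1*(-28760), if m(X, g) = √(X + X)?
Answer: 14107 + √4249/3 ≈ 14129.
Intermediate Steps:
m(X, g) = √2*√X (m(X, g) = √(2*X) = √2*√X)
c(z, a) = -2 + √(a² + z²)/3 (c(z, a) = -2 + √(z² + a²)/3 = -2 + √(a² + z²)/3)
((c(35 - 1*(-30), m(12, -7)) + G(79, -9)) - 14632) - 1*(-28760) = (((-2 + √((√2*√12)² + (35 - 1*(-30))²)/3) - 19) - 14632) - 1*(-28760) = (((-2 + √((√2*(2*√3))² + (35 + 30)²)/3) - 19) - 14632) + 28760 = (((-2 + √((2*√6)² + 65²)/3) - 19) - 14632) + 28760 = (((-2 + √(24 + 4225)/3) - 19) - 14632) + 28760 = (((-2 + √4249/3) - 19) - 14632) + 28760 = ((-21 + √4249/3) - 14632) + 28760 = (-14653 + √4249/3) + 28760 = 14107 + √4249/3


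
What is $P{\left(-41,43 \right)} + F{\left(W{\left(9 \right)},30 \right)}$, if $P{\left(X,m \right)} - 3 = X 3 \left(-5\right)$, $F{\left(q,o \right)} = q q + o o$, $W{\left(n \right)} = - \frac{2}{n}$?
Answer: $\frac{122962}{81} \approx 1518.0$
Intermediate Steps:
$F{\left(q,o \right)} = o^{2} + q^{2}$ ($F{\left(q,o \right)} = q^{2} + o^{2} = o^{2} + q^{2}$)
$P{\left(X,m \right)} = 3 - 15 X$ ($P{\left(X,m \right)} = 3 + X 3 \left(-5\right) = 3 + 3 X \left(-5\right) = 3 - 15 X$)
$P{\left(-41,43 \right)} + F{\left(W{\left(9 \right)},30 \right)} = \left(3 - -615\right) + \left(30^{2} + \left(- \frac{2}{9}\right)^{2}\right) = \left(3 + 615\right) + \left(900 + \left(\left(-2\right) \frac{1}{9}\right)^{2}\right) = 618 + \left(900 + \left(- \frac{2}{9}\right)^{2}\right) = 618 + \left(900 + \frac{4}{81}\right) = 618 + \frac{72904}{81} = \frac{122962}{81}$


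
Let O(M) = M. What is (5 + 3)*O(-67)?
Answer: -536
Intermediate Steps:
(5 + 3)*O(-67) = (5 + 3)*(-67) = 8*(-67) = -536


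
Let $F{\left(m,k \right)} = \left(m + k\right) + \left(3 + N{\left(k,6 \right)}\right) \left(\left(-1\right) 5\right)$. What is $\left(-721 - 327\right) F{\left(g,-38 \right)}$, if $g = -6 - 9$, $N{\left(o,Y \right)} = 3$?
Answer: $86984$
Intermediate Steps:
$g = -15$ ($g = -6 - 9 = -15$)
$F{\left(m,k \right)} = -30 + k + m$ ($F{\left(m,k \right)} = \left(m + k\right) + \left(3 + 3\right) \left(\left(-1\right) 5\right) = \left(k + m\right) + 6 \left(-5\right) = \left(k + m\right) - 30 = -30 + k + m$)
$\left(-721 - 327\right) F{\left(g,-38 \right)} = \left(-721 - 327\right) \left(-30 - 38 - 15\right) = \left(-1048\right) \left(-83\right) = 86984$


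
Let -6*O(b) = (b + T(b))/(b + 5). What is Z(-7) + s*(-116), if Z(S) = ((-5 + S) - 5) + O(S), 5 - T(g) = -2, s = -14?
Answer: 1607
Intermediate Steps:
T(g) = 7 (T(g) = 5 - 1*(-2) = 5 + 2 = 7)
O(b) = -(7 + b)/(6*(5 + b)) (O(b) = -(b + 7)/(6*(b + 5)) = -(7 + b)/(6*(5 + b)))
Z(S) = -10 + S + (-7 - S)/(6*(5 + S)) (Z(S) = ((-5 + S) - 5) + (-7 - S)/(6*(5 + S)) = (-10 + S) + (-7 - S)/(6*(5 + S)) = -10 + S + (-7 - S)/(6*(5 + S)))
Z(-7) + s*(-116) = (-307 - 31*(-7) + 6*(-7)**2)/(6*(5 - 7)) - 14*(-116) = (1/6)*(-307 + 217 + 6*49)/(-2) + 1624 = (1/6)*(-1/2)*(-307 + 217 + 294) + 1624 = (1/6)*(-1/2)*204 + 1624 = -17 + 1624 = 1607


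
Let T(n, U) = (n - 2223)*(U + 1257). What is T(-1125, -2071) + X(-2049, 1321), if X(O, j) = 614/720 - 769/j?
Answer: 1296030481027/475560 ≈ 2.7253e+6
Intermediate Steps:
T(n, U) = (-2223 + n)*(1257 + U)
X(O, j) = 307/360 - 769/j (X(O, j) = 614*(1/720) - 769/j = 307/360 - 769/j)
T(-1125, -2071) + X(-2049, 1321) = (-2794311 - 2223*(-2071) + 1257*(-1125) - 2071*(-1125)) + (307/360 - 769/1321) = (-2794311 + 4603833 - 1414125 + 2329875) + (307/360 - 769*1/1321) = 2725272 + (307/360 - 769/1321) = 2725272 + 128707/475560 = 1296030481027/475560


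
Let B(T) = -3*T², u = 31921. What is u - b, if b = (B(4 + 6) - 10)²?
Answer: -64179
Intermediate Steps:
b = 96100 (b = (-3*(4 + 6)² - 10)² = (-3*10² - 10)² = (-3*100 - 10)² = (-300 - 10)² = (-310)² = 96100)
u - b = 31921 - 1*96100 = 31921 - 96100 = -64179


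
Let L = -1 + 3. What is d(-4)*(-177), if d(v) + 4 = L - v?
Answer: -354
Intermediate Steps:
L = 2
d(v) = -2 - v (d(v) = -4 + (2 - v) = -2 - v)
d(-4)*(-177) = (-2 - 1*(-4))*(-177) = (-2 + 4)*(-177) = 2*(-177) = -354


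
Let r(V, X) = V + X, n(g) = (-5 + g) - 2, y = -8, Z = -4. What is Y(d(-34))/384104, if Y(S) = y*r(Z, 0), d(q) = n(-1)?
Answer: 4/48013 ≈ 8.3311e-5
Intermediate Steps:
n(g) = -7 + g
d(q) = -8 (d(q) = -7 - 1 = -8)
Y(S) = 32 (Y(S) = -8*(-4 + 0) = -8*(-4) = 32)
Y(d(-34))/384104 = 32/384104 = 32*(1/384104) = 4/48013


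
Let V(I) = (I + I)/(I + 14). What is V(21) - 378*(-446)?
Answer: 842946/5 ≈ 1.6859e+5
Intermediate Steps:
V(I) = 2*I/(14 + I) (V(I) = (2*I)/(14 + I) = 2*I/(14 + I))
V(21) - 378*(-446) = 2*21/(14 + 21) - 378*(-446) = 2*21/35 + 168588 = 2*21*(1/35) + 168588 = 6/5 + 168588 = 842946/5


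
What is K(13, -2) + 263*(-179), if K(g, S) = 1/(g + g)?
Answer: -1224001/26 ≈ -47077.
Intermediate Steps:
K(g, S) = 1/(2*g)
K(13, -2) + 263*(-179) = (½)/13 + 263*(-179) = (½)*(1/13) - 47077 = 1/26 - 47077 = -1224001/26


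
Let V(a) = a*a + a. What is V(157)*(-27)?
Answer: -669762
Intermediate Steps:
V(a) = a + a² (V(a) = a² + a = a + a²)
V(157)*(-27) = (157*(1 + 157))*(-27) = (157*158)*(-27) = 24806*(-27) = -669762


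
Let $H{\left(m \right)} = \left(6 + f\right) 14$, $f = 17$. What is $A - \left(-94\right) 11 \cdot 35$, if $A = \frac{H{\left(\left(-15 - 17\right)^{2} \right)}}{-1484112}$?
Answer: $\frac{3836429497}{106008} \approx 36190.0$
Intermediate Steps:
$H{\left(m \right)} = 322$ ($H{\left(m \right)} = \left(6 + 17\right) 14 = 23 \cdot 14 = 322$)
$A = - \frac{23}{106008}$ ($A = \frac{322}{-1484112} = 322 \left(- \frac{1}{1484112}\right) = - \frac{23}{106008} \approx -0.00021696$)
$A - \left(-94\right) 11 \cdot 35 = - \frac{23}{106008} - \left(-94\right) 11 \cdot 35 = - \frac{23}{106008} - \left(-1034\right) 35 = - \frac{23}{106008} - -36190 = - \frac{23}{106008} + 36190 = \frac{3836429497}{106008}$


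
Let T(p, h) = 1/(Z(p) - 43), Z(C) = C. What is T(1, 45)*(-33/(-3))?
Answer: -11/42 ≈ -0.26190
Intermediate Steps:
T(p, h) = 1/(-43 + p) (T(p, h) = 1/(p - 43) = 1/(-43 + p))
T(1, 45)*(-33/(-3)) = (-33/(-3))/(-43 + 1) = (-33*(-⅓))/(-42) = -1/42*11 = -11/42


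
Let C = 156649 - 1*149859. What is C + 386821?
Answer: 393611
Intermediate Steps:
C = 6790 (C = 156649 - 149859 = 6790)
C + 386821 = 6790 + 386821 = 393611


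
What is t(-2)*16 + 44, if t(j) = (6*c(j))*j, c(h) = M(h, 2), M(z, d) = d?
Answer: -340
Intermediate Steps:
c(h) = 2
t(j) = 12*j (t(j) = (6*2)*j = 12*j)
t(-2)*16 + 44 = (12*(-2))*16 + 44 = -24*16 + 44 = -384 + 44 = -340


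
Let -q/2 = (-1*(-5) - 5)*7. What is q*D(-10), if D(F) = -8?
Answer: 0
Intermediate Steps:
q = 0 (q = -2*(-1*(-5) - 5)*7 = -2*(5 - 5)*7 = -0*7 = -2*0 = 0)
q*D(-10) = 0*(-8) = 0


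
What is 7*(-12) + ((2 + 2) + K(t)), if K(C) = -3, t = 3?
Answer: -83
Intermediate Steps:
7*(-12) + ((2 + 2) + K(t)) = 7*(-12) + ((2 + 2) - 3) = -84 + (4 - 3) = -84 + 1 = -83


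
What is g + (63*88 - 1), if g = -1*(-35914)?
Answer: 41457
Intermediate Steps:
g = 35914
g + (63*88 - 1) = 35914 + (63*88 - 1) = 35914 + (5544 - 1) = 35914 + 5543 = 41457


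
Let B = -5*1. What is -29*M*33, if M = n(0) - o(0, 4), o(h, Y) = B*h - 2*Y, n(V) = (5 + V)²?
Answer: -31581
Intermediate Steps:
B = -5
o(h, Y) = -5*h - 2*Y
M = 33 (M = (5 + 0)² - (-5*0 - 2*4) = 5² - (0 - 8) = 25 - 1*(-8) = 25 + 8 = 33)
-29*M*33 = -29*33*33 = -957*33 = -31581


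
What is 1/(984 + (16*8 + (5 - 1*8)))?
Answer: 1/1109 ≈ 0.00090171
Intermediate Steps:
1/(984 + (16*8 + (5 - 1*8))) = 1/(984 + (128 + (5 - 8))) = 1/(984 + (128 - 3)) = 1/(984 + 125) = 1/1109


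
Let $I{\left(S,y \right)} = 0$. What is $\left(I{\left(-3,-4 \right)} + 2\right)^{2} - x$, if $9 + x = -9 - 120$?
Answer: $142$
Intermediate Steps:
$x = -138$ ($x = -9 - 129 = -138$)
$\left(I{\left(-3,-4 \right)} + 2\right)^{2} - x = \left(0 + 2\right)^{2} - -138 = 2^{2} + 138 = 4 + 138 = 142$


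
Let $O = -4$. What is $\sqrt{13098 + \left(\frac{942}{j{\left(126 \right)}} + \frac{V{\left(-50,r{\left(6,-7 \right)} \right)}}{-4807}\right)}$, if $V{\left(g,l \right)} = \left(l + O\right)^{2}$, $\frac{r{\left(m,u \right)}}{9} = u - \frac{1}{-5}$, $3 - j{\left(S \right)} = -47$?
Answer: $\frac{\sqrt{7576841330597}}{24035} \approx 114.52$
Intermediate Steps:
$j{\left(S \right)} = 50$ ($j{\left(S \right)} = 3 - -47 = 3 + 47 = 50$)
$r{\left(m,u \right)} = \frac{9}{5} + 9 u$ ($r{\left(m,u \right)} = 9 \left(u - \frac{1}{-5}\right) = 9 \left(u - - \frac{1}{5}\right) = 9 \left(u + \frac{1}{5}\right) = 9 \left(\frac{1}{5} + u\right) = \frac{9}{5} + 9 u$)
$V{\left(g,l \right)} = \left(-4 + l\right)^{2}$ ($V{\left(g,l \right)} = \left(l - 4\right)^{2} = \left(-4 + l\right)^{2}$)
$\sqrt{13098 + \left(\frac{942}{j{\left(126 \right)}} + \frac{V{\left(-50,r{\left(6,-7 \right)} \right)}}{-4807}\right)} = \sqrt{13098 + \left(\frac{942}{50} + \frac{\left(-4 + \left(\frac{9}{5} + 9 \left(-7\right)\right)\right)^{2}}{-4807}\right)} = \sqrt{13098 + \left(942 \cdot \frac{1}{50} + \left(-4 + \left(\frac{9}{5} - 63\right)\right)^{2} \left(- \frac{1}{4807}\right)\right)} = \sqrt{13098 + \left(\frac{471}{25} + \left(-4 - \frac{306}{5}\right)^{2} \left(- \frac{1}{4807}\right)\right)} = \sqrt{13098 + \left(\frac{471}{25} + \left(- \frac{326}{5}\right)^{2} \left(- \frac{1}{4807}\right)\right)} = \sqrt{13098 + \left(\frac{471}{25} + \frac{106276}{25} \left(- \frac{1}{4807}\right)\right)} = \sqrt{13098 + \left(\frac{471}{25} - \frac{106276}{120175}\right)} = \sqrt{13098 + \frac{2157821}{120175}} = \sqrt{\frac{1576209971}{120175}} = \frac{\sqrt{7576841330597}}{24035}$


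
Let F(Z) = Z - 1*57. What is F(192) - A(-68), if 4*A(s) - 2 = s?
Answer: 303/2 ≈ 151.50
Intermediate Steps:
F(Z) = -57 + Z (F(Z) = Z - 57 = -57 + Z)
A(s) = ½ + s/4
F(192) - A(-68) = (-57 + 192) - (½ + (¼)*(-68)) = 135 - (½ - 17) = 135 - 1*(-33/2) = 135 + 33/2 = 303/2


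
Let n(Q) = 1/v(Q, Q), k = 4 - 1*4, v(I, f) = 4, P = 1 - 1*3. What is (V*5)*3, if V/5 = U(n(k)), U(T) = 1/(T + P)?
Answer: -300/7 ≈ -42.857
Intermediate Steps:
P = -2 (P = 1 - 3 = -2)
k = 0 (k = 4 - 4 = 0)
n(Q) = ¼ (n(Q) = 1/4 = ¼)
U(T) = 1/(-2 + T) (U(T) = 1/(T - 2) = 1/(-2 + T))
V = -20/7 (V = 5/(-2 + ¼) = 5/(-7/4) = 5*(-4/7) = -20/7 ≈ -2.8571)
(V*5)*3 = -20/7*5*3 = -100/7*3 = -300/7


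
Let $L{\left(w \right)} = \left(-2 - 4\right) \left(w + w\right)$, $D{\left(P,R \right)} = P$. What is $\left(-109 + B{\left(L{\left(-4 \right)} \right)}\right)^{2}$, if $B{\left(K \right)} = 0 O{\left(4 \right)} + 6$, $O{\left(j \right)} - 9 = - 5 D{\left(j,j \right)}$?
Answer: $10609$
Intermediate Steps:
$L{\left(w \right)} = - 12 w$ ($L{\left(w \right)} = - 6 \cdot 2 w = - 12 w$)
$O{\left(j \right)} = 9 - 5 j$
$B{\left(K \right)} = 6$ ($B{\left(K \right)} = 0 \left(9 - 20\right) + 6 = 0 \left(-11\right) + 6 = 0 + 6 = 6$)
$\left(-109 + B{\left(L{\left(-4 \right)} \right)}\right)^{2} = \left(-109 + 6\right)^{2} = \left(-103\right)^{2} = 10609$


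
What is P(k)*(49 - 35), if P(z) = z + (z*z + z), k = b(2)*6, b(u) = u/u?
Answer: 672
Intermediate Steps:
b(u) = 1
k = 6 (k = 1*6 = 6)
P(z) = z² + 2*z (P(z) = z + (z² + z) = z + (z + z²) = z² + 2*z)
P(k)*(49 - 35) = (6*(2 + 6))*(49 - 35) = (6*8)*14 = 48*14 = 672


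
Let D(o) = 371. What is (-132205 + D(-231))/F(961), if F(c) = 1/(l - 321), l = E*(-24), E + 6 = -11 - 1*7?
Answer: -33617670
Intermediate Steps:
E = -24 (E = -6 + (-11 - 1*7) = -6 + (-11 - 7) = -6 - 18 = -24)
l = 576 (l = -24*(-24) = 576)
F(c) = 1/255 (F(c) = 1/(576 - 321) = 1/255)
(-132205 + D(-231))/F(961) = (-132205 + 371)/(1/255) = -131834*255 = -33617670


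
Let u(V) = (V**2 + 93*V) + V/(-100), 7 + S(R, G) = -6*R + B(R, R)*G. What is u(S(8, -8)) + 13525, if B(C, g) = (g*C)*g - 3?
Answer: 1666188427/100 ≈ 1.6662e+7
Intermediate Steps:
B(C, g) = -3 + C*g**2 (B(C, g) = (C*g)*g - 3 = C*g**2 - 3 = -3 + C*g**2)
S(R, G) = -7 - 6*R + G*(-3 + R**3) (S(R, G) = -7 + (-6*R + (-3 + R*R**2)*G) = -7 + (-6*R + (-3 + R**3)*G) = -7 + (-6*R + G*(-3 + R**3)) = -7 - 6*R + G*(-3 + R**3))
u(V) = V**2 + 9299*V/100 (u(V) = (V**2 + 93*V) + V*(-1/100) = (V**2 + 93*V) - V/100 = V**2 + 9299*V/100)
u(S(8, -8)) + 13525 = (-7 - 6*8 - 8*(-3 + 8**3))*(9299 + 100*(-7 - 6*8 - 8*(-3 + 8**3)))/100 + 13525 = (-7 - 48 - 8*(-3 + 512))*(9299 + 100*(-7 - 48 - 8*(-3 + 512)))/100 + 13525 = (-7 - 48 - 8*509)*(9299 + 100*(-7 - 48 - 8*509))/100 + 13525 = (-7 - 48 - 4072)*(9299 + 100*(-7 - 48 - 4072))/100 + 13525 = (1/100)*(-4127)*(9299 + 100*(-4127)) + 13525 = (1/100)*(-4127)*(9299 - 412700) + 13525 = (1/100)*(-4127)*(-403401) + 13525 = 1664835927/100 + 13525 = 1666188427/100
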